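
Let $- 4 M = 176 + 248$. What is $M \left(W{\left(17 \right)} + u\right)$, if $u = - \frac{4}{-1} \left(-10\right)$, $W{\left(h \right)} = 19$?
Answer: $2226$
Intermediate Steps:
$M = -106$ ($M = - \frac{176 + 248}{4} = \left(- \frac{1}{4}\right) 424 = -106$)
$u = -40$ ($u = \left(-4\right) \left(-1\right) \left(-10\right) = 4 \left(-10\right) = -40$)
$M \left(W{\left(17 \right)} + u\right) = - 106 \left(19 - 40\right) = \left(-106\right) \left(-21\right) = 2226$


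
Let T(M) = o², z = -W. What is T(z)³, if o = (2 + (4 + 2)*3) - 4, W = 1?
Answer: 16777216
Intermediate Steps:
z = -1 (z = -1*1 = -1)
o = 16 (o = (2 + 6*3) - 4 = (2 + 18) - 4 = 20 - 4 = 16)
T(M) = 256 (T(M) = 16² = 256)
T(z)³ = 256³ = 16777216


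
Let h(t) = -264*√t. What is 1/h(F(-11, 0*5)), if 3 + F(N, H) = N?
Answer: I*√14/3696 ≈ 0.0010124*I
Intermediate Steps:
F(N, H) = -3 + N
1/h(F(-11, 0*5)) = 1/(-264*√(-3 - 11)) = 1/(-264*I*√14) = I*√14/3696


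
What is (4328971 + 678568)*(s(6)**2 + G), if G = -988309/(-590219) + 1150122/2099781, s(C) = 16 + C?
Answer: 143690160094570948357/59015744859 ≈ 2.4348e+9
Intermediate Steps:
G = 131145538907/59015744859 (G = -988309*(-1/590219) + 1150122*(1/2099781) = 141187/84317 + 383374/699927 = 131145538907/59015744859 ≈ 2.2222)
(4328971 + 678568)*(s(6)**2 + G) = (4328971 + 678568)*((16 + 6)**2 + 131145538907/59015744859) = 5007539*(22**2 + 131145538907/59015744859) = 5007539*(484 + 131145538907/59015744859) = 5007539*(28694766050663/59015744859) = 143690160094570948357/59015744859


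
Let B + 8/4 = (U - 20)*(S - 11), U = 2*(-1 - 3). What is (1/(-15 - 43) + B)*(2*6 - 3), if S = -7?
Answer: 262035/58 ≈ 4517.8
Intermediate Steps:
U = -8 (U = 2*(-4) = -8)
B = 502 (B = -2 + (-8 - 20)*(-7 - 11) = -2 - 28*(-18) = -2 + 504 = 502)
(1/(-15 - 43) + B)*(2*6 - 3) = (1/(-15 - 43) + 502)*(2*6 - 3) = (1/(-58) + 502)*(12 - 3) = (-1/58 + 502)*9 = (29115/58)*9 = 262035/58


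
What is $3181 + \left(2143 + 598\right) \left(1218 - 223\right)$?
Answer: $2730476$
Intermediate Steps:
$3181 + \left(2143 + 598\right) \left(1218 - 223\right) = 3181 + 2741 \cdot 995 = 3181 + 2727295 = 2730476$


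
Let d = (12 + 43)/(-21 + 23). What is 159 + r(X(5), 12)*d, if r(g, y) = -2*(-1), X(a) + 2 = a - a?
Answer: 214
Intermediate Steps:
d = 55/2 ≈ 27.500
X(a) = -2 (X(a) = -2 + (a - a) = -2 + 0 = -2)
r(g, y) = 2
159 + r(X(5), 12)*d = 159 + 2*(55/2) = 159 + 55 = 214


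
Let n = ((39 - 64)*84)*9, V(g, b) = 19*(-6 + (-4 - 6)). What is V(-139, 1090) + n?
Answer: -19204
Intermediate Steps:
V(g, b) = -304 (V(g, b) = 19*(-6 - 10) = 19*(-16) = -304)
n = -18900 (n = -25*84*9 = -2100*9 = -18900)
V(-139, 1090) + n = -304 - 18900 = -19204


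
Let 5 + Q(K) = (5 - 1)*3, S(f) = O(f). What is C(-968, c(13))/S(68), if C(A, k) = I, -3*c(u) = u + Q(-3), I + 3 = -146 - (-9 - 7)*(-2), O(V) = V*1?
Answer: -181/68 ≈ -2.6618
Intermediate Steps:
O(V) = V
S(f) = f
Q(K) = 7 (Q(K) = -5 + (5 - 1)*3 = -5 + 4*3 = -5 + 12 = 7)
I = -181 (I = -3 + (-146 - (-9 - 7)*(-2)) = -3 + (-146 - (-16)*(-2)) = -3 + (-146 - 1*32) = -3 + (-146 - 32) = -3 - 178 = -181)
c(u) = -7/3 - u/3 (c(u) = -(u + 7)/3 = -(7 + u)/3 = -7/3 - u/3)
C(A, k) = -181
C(-968, c(13))/S(68) = -181/68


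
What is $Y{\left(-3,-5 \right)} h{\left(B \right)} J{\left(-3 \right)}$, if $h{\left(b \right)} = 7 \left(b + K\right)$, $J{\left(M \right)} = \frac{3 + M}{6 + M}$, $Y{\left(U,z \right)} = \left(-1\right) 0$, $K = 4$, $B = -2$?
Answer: $0$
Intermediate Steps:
$Y{\left(U,z \right)} = 0$
$J{\left(M \right)} = \frac{3 + M}{6 + M}$
$h{\left(b \right)} = 28 + 7 b$ ($h{\left(b \right)} = 7 \left(b + 4\right) = 7 \left(4 + b\right) = 28 + 7 b$)
$Y{\left(-3,-5 \right)} h{\left(B \right)} J{\left(-3 \right)} = 0 \left(28 + 7 \left(-2\right)\right) \frac{3 - 3}{6 - 3} = 0 \left(28 - 14\right) \frac{1}{3} \cdot 0 = 0 \cdot 14 \cdot \frac{1}{3} \cdot 0 = 0 \cdot 0 = 0$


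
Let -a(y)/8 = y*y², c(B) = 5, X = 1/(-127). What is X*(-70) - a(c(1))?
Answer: 127070/127 ≈ 1000.6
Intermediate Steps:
X = -1/127 ≈ -0.0078740
a(y) = -8*y³ (a(y) = -8*y*y² = -8*y³)
X*(-70) - a(c(1)) = -1/127*(-70) - (-8)*5³ = 70/127 - (-8)*125 = 70/127 - 1*(-1000) = 70/127 + 1000 = 127070/127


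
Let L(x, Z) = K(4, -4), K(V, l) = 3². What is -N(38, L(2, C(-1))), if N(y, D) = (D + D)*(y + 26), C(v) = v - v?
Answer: -1152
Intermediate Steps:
C(v) = 0
K(V, l) = 9
L(x, Z) = 9
N(y, D) = 2*D*(26 + y) (N(y, D) = (2*D)*(26 + y) = 2*D*(26 + y))
-N(38, L(2, C(-1))) = -2*9*(26 + 38) = -2*9*64 = -1*1152 = -1152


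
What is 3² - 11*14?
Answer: -145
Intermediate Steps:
3² - 11*14 = 9 - 154 = -145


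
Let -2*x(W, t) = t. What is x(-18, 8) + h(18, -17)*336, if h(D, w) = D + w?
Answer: 332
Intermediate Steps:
x(W, t) = -t/2
x(-18, 8) + h(18, -17)*336 = -1/2*8 + (18 - 17)*336 = -4 + 1*336 = -4 + 336 = 332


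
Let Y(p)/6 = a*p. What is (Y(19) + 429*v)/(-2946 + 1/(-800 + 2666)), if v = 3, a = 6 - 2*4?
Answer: -1976094/5497235 ≈ -0.35947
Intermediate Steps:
a = -2 (a = 6 - 8 = -2)
Y(p) = -12*p (Y(p) = 6*(-2*p) = -12*p)
(Y(19) + 429*v)/(-2946 + 1/(-800 + 2666)) = (-12*19 + 429*3)/(-2946 + 1/(-800 + 2666)) = (-228 + 1287)/(-2946 + 1/1866) = 1059/(-2946 + 1/1866) = 1059/(-5497235/1866) = 1059*(-1866/5497235) = -1976094/5497235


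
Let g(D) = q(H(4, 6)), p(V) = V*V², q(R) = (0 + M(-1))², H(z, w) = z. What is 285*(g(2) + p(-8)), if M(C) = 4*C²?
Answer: -141360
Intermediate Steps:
q(R) = 16 (q(R) = (0 + 4*(-1)²)² = (0 + 4*1)² = (0 + 4)² = 4² = 16)
p(V) = V³
g(D) = 16
285*(g(2) + p(-8)) = 285*(16 + (-8)³) = 285*(16 - 512) = 285*(-496) = -141360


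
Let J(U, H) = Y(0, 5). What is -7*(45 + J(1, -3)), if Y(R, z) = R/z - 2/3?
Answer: -931/3 ≈ -310.33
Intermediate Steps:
Y(R, z) = -2/3 + R/z (Y(R, z) = R/z - 2*1/3 = R/z - 2/3 = -2/3 + R/z)
J(U, H) = -2/3 (J(U, H) = -2/3 + 0/5 = -2/3 + 0*(1/5) = -2/3 + 0 = -2/3)
-7*(45 + J(1, -3)) = -7*(45 - 2/3) = -7*133/3 = -931/3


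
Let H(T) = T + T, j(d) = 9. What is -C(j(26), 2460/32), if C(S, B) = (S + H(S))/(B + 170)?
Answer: -216/1975 ≈ -0.10937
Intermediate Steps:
H(T) = 2*T
C(S, B) = 3*S/(170 + B) (C(S, B) = (S + 2*S)/(B + 170) = (3*S)/(170 + B) = 3*S/(170 + B))
-C(j(26), 2460/32) = -3*9/(170 + 2460/32) = -3*9/(170 + 2460*(1/32)) = -3*9/(170 + 615/8) = -3*9/1975/8 = -3*9*8/1975 = -1*216/1975 = -216/1975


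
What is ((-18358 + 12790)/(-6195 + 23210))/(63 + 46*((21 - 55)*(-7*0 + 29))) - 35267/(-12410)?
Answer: 5435789849869/1912779100390 ≈ 2.8418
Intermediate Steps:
((-18358 + 12790)/(-6195 + 23210))/(63 + 46*((21 - 55)*(-7*0 + 29))) - 35267/(-12410) = (-5568/17015)/(63 + 46*(-34*(0 + 29))) - 35267*(-1/12410) = (-5568*1/17015)/(63 + 46*(-34*29)) + 35267/12410 = -5568/(17015*(63 + 46*(-986))) + 35267/12410 = -5568/(17015*(63 - 45356)) + 35267/12410 = -5568/17015/(-45293) + 35267/12410 = -5568/17015*(-1/45293) + 35267/12410 = 5568/770660395 + 35267/12410 = 5435789849869/1912779100390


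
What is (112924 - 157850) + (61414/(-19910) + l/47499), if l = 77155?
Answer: -21244063910438/472852545 ≈ -44927.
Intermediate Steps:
(112924 - 157850) + (61414/(-19910) + l/47499) = (112924 - 157850) + (61414/(-19910) + 77155/47499) = -44926 + (61414*(-1/19910) + 77155*(1/47499)) = -44926 + (-30707/9955 + 77155/47499) = -44926 - 690473768/472852545 = -21244063910438/472852545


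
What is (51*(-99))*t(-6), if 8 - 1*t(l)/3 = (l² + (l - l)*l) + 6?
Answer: 514998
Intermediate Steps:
t(l) = 6 - 3*l² (t(l) = 24 - 3*((l² + (l - l)*l) + 6) = 24 - 3*((l² + 0*l) + 6) = 24 - 3*((l² + 0) + 6) = 24 - 3*(l² + 6) = 24 - 3*(6 + l²) = 24 + (-18 - 3*l²) = 6 - 3*l²)
(51*(-99))*t(-6) = (51*(-99))*(6 - 3*(-6)²) = -5049*(6 - 3*36) = -5049*(6 - 108) = -5049*(-102) = 514998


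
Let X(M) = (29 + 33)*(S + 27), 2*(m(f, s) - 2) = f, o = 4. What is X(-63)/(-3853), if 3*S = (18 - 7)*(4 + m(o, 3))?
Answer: -10478/11559 ≈ -0.90648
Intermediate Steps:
m(f, s) = 2 + f/2
S = 88/3 (S = ((18 - 7)*(4 + (2 + (½)*4)))/3 = (11*(4 + (2 + 2)))/3 = (11*(4 + 4))/3 = (11*8)/3 = (⅓)*88 = 88/3 ≈ 29.333)
X(M) = 10478/3 (X(M) = (29 + 33)*(88/3 + 27) = 62*(169/3) = 10478/3)
X(-63)/(-3853) = (10478/3)/(-3853) = (10478/3)*(-1/3853) = -10478/11559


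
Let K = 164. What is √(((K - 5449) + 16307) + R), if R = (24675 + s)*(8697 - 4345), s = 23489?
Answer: 5*√8384830 ≈ 14478.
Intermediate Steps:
R = 209609728 (R = (24675 + 23489)*(8697 - 4345) = 48164*4352 = 209609728)
√(((K - 5449) + 16307) + R) = √(((164 - 5449) + 16307) + 209609728) = √((-5285 + 16307) + 209609728) = √(11022 + 209609728) = √209620750 = 5*√8384830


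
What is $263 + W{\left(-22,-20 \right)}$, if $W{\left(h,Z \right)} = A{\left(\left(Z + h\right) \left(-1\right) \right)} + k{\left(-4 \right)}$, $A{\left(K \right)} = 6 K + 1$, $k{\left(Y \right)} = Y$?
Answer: $512$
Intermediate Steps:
$A{\left(K \right)} = 1 + 6 K$
$W{\left(h,Z \right)} = -3 - 6 Z - 6 h$ ($W{\left(h,Z \right)} = \left(1 + 6 \left(Z + h\right) \left(-1\right)\right) - 4 = \left(1 + 6 \left(- Z - h\right)\right) - 4 = \left(1 - \left(6 Z + 6 h\right)\right) - 4 = \left(1 - 6 Z - 6 h\right) - 4 = -3 - 6 Z - 6 h$)
$263 + W{\left(-22,-20 \right)} = 263 - -249 = 263 + \left(-3 + 120 + 132\right) = 263 + 249 = 512$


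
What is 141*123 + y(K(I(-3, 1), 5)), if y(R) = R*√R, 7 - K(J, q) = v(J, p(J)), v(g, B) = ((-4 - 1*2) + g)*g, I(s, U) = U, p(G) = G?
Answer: 17343 + 24*√3 ≈ 17385.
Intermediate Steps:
v(g, B) = g*(-6 + g) (v(g, B) = ((-4 - 2) + g)*g = (-6 + g)*g = g*(-6 + g))
K(J, q) = 7 - J*(-6 + J)
y(R) = R^(3/2)
141*123 + y(K(I(-3, 1), 5)) = 141*123 + (7 - 1*1*(-6 + 1))^(3/2) = 17343 + (7 - 1*1*(-5))^(3/2) = 17343 + (7 + 5)^(3/2) = 17343 + 12^(3/2) = 17343 + 24*√3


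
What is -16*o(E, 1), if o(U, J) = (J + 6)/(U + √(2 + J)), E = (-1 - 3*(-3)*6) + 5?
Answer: -6496/3361 + 112*√3/3361 ≈ -1.8750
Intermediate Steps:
E = 58 (E = (-1 + 9*6) + 5 = (-1 + 54) + 5 = 53 + 5 = 58)
o(U, J) = (6 + J)/(U + √(2 + J))
-16*o(E, 1) = -16*(6 + 1)/(58 + √(2 + 1)) = -16*7/(58 + √3) = -112/(58 + √3)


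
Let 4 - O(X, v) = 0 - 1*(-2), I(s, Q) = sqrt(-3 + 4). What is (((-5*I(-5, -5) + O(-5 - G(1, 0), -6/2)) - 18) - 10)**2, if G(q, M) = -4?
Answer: 961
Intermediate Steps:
I(s, Q) = 1 (I(s, Q) = sqrt(1) = 1)
O(X, v) = 2 (O(X, v) = 4 - (0 - 1*(-2)) = 4 - (0 + 2) = 4 - 1*2 = 4 - 2 = 2)
(((-5*I(-5, -5) + O(-5 - G(1, 0), -6/2)) - 18) - 10)**2 = (((-5*1 + 2) - 18) - 10)**2 = (((-5 + 2) - 18) - 10)**2 = ((-3 - 18) - 10)**2 = (-21 - 10)**2 = (-31)**2 = 961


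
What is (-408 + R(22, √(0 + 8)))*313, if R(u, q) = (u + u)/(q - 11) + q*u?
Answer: -14582044/113 + 1528692*√2/113 ≈ -1.0991e+5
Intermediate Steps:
R(u, q) = q*u + 2*u/(-11 + q) (R(u, q) = (2*u)/(-11 + q) + q*u = 2*u/(-11 + q) + q*u = q*u + 2*u/(-11 + q))
(-408 + R(22, √(0 + 8)))*313 = (-408 + 22*(2 + (√(0 + 8))² - 11*√(0 + 8))/(-11 + √(0 + 8)))*313 = (-408 + 22*(2 + (√8)² - 22*√2)/(-11 + √8))*313 = (-408 + 22*(2 + (2*√2)² - 22*√2)/(-11 + 2*√2))*313 = (-408 + 22*(2 + 8 - 22*√2)/(-11 + 2*√2))*313 = (-408 + 22*(10 - 22*√2)/(-11 + 2*√2))*313 = -127704 + 6886*(10 - 22*√2)/(-11 + 2*√2)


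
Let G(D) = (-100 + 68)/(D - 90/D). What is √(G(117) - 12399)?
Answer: I*√28309045855/1511 ≈ 111.35*I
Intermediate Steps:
G(D) = -32/(D - 90/D)
√(G(117) - 12399) = √(-32*117/(-90 + 117²) - 12399) = √(-32*117/(-90 + 13689) - 12399) = √(-32*117/13599 - 12399) = √(-32*117*1/13599 - 12399) = √(-416/1511 - 12399) = √(-18735305/1511) = I*√28309045855/1511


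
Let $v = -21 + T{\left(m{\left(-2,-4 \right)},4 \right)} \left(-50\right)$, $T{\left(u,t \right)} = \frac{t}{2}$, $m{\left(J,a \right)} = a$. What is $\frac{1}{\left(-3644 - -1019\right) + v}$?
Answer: $- \frac{1}{2746} \approx -0.00036417$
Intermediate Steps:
$T{\left(u,t \right)} = \frac{t}{2}$ ($T{\left(u,t \right)} = t \frac{1}{2} = \frac{t}{2}$)
$v = -121$ ($v = -21 + \frac{1}{2} \cdot 4 \left(-50\right) = -21 + 2 \left(-50\right) = -21 - 100 = -121$)
$\frac{1}{\left(-3644 - -1019\right) + v} = \frac{1}{\left(-3644 - -1019\right) - 121} = \frac{1}{\left(-3644 + 1019\right) - 121} = \frac{1}{-2625 - 121} = \frac{1}{-2746} = - \frac{1}{2746}$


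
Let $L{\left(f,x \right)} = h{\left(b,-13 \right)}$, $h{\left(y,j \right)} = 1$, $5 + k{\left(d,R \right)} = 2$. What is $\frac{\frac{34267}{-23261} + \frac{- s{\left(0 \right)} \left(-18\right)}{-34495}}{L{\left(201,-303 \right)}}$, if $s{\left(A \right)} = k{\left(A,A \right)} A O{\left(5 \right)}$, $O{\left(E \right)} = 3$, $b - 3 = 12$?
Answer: $- \frac{34267}{23261} \approx -1.4732$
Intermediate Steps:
$b = 15$ ($b = 3 + 12 = 15$)
$k{\left(d,R \right)} = -3$ ($k{\left(d,R \right)} = -5 + 2 = -3$)
$L{\left(f,x \right)} = 1$
$s{\left(A \right)} = - 9 A$ ($s{\left(A \right)} = - 3 A 3 = - 9 A$)
$\frac{\frac{34267}{-23261} + \frac{- s{\left(0 \right)} \left(-18\right)}{-34495}}{L{\left(201,-303 \right)}} = \frac{\frac{34267}{-23261} + \frac{- \left(-9\right) 0 \left(-18\right)}{-34495}}{1} = \left(34267 \left(- \frac{1}{23261}\right) + \left(-1\right) 0 \left(-18\right) \left(- \frac{1}{34495}\right)\right) 1 = \left(- \frac{34267}{23261} + 0 \left(-18\right) \left(- \frac{1}{34495}\right)\right) 1 = \left(- \frac{34267}{23261} + 0 \left(- \frac{1}{34495}\right)\right) 1 = \left(- \frac{34267}{23261} + 0\right) 1 = \left(- \frac{34267}{23261}\right) 1 = - \frac{34267}{23261}$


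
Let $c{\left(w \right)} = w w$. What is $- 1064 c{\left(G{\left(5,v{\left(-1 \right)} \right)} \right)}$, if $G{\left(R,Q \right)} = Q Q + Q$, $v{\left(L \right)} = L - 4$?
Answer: $-425600$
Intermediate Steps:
$v{\left(L \right)} = -4 + L$ ($v{\left(L \right)} = L - 4 = -4 + L$)
$G{\left(R,Q \right)} = Q + Q^{2}$ ($G{\left(R,Q \right)} = Q^{2} + Q = Q + Q^{2}$)
$c{\left(w \right)} = w^{2}$
$- 1064 c{\left(G{\left(5,v{\left(-1 \right)} \right)} \right)} = - 1064 \left(\left(-4 - 1\right) \left(1 - 5\right)\right)^{2} = - 1064 \left(- 5 \left(1 - 5\right)\right)^{2} = - 1064 \left(\left(-5\right) \left(-4\right)\right)^{2} = - 1064 \cdot 20^{2} = \left(-1064\right) 400 = -425600$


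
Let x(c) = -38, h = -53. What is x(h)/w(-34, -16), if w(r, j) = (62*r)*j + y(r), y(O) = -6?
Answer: -19/16861 ≈ -0.0011269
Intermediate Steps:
w(r, j) = -6 + 62*j*r (w(r, j) = (62*r)*j - 6 = 62*j*r - 6 = -6 + 62*j*r)
x(h)/w(-34, -16) = -38/(-6 + 62*(-16)*(-34)) = -38/(-6 + 33728) = -38/33722 = -38*1/33722 = -19/16861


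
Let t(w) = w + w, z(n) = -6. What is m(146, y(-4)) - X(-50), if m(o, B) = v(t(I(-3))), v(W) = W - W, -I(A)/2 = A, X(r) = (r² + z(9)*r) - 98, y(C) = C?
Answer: -2702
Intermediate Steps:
X(r) = -98 + r² - 6*r (X(r) = (r² - 6*r) - 98 = -98 + r² - 6*r)
I(A) = -2*A
t(w) = 2*w
v(W) = 0
m(o, B) = 0
m(146, y(-4)) - X(-50) = 0 - (-98 + (-50)² - 6*(-50)) = 0 - (-98 + 2500 + 300) = 0 - 1*2702 = 0 - 2702 = -2702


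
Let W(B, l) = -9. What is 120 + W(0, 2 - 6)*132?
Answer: -1068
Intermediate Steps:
120 + W(0, 2 - 6)*132 = 120 - 9*132 = 120 - 1188 = -1068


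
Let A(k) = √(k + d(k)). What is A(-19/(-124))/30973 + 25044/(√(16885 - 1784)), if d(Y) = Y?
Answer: √1178/1920326 + 25044*√15101/15101 ≈ 203.80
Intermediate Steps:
A(k) = √2*√k (A(k) = √(k + k) = √(2*k) = √2*√k)
A(-19/(-124))/30973 + 25044/(√(16885 - 1784)) = (√2*√(-19/(-124)))/30973 + 25044/(√(16885 - 1784)) = (√2*√(-19*(-1/124)))*(1/30973) + 25044/(√15101) = (√2*√(19/124))*(1/30973) + 25044*(√15101/15101) = (√2*(√589/62))*(1/30973) + 25044*√15101/15101 = (√1178/62)*(1/30973) + 25044*√15101/15101 = √1178/1920326 + 25044*√15101/15101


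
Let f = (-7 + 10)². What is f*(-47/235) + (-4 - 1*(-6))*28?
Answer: 271/5 ≈ 54.200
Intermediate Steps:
f = 9 (f = 3² = 9)
f*(-47/235) + (-4 - 1*(-6))*28 = 9*(-47/235) + (-4 - 1*(-6))*28 = 9*(-47*1/235) + (-4 + 6)*28 = 9*(-⅕) + 2*28 = -9/5 + 56 = 271/5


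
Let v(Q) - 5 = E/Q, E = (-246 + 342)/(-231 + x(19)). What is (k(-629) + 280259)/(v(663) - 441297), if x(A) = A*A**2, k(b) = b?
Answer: -17066611185/26933301086 ≈ -0.63366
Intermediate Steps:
x(A) = A**3
E = 24/1657 (E = (-246 + 342)/(-231 + 19**3) = 96/(-231 + 6859) = 96/6628 = 96*(1/6628) = 24/1657 ≈ 0.014484)
v(Q) = 5 + 24/(1657*Q)
(k(-629) + 280259)/(v(663) - 441297) = (-629 + 280259)/((5 + (24/1657)/663) - 441297) = 279630/((5 + (24/1657)*(1/663)) - 441297) = 279630/((5 + 8/366197) - 441297) = 279630/(1830993/366197 - 441297) = 279630/(-161599806516/366197) = 279630*(-366197/161599806516) = -17066611185/26933301086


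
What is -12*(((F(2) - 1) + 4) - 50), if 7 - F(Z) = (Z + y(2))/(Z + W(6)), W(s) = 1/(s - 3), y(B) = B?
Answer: 3504/7 ≈ 500.57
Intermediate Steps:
W(s) = 1/(-3 + s)
F(Z) = 7 - (2 + Z)/(⅓ + Z) (F(Z) = 7 - (Z + 2)/(Z + 1/(-3 + 6)) = 7 - (2 + Z)/(Z + 1/3) = 7 - (2 + Z)/(Z + ⅓) = 7 - (2 + Z)/(⅓ + Z))
-12*(((F(2) - 1) + 4) - 50) = -12*((((1 + 18*2)/(1 + 3*2) - 1) + 4) - 50) = -12*((((1 + 36)/(1 + 6) - 1) + 4) - 50) = -12*(((37/7 - 1) + 4) - 50) = -12*((30/7 + 4) - 50) = -12*(58/7 - 50) = -12*(-292/7) = 3504/7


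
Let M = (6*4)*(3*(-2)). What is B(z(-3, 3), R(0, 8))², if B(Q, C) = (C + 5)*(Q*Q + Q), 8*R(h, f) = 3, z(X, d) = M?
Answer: 12250505124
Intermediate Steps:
M = -144 (M = 24*(-6) = -144)
z(X, d) = -144
R(h, f) = 3/8 (R(h, f) = (⅛)*3 = 3/8)
B(Q, C) = (5 + C)*(Q + Q²) (B(Q, C) = (5 + C)*(Q² + Q) = (5 + C)*(Q + Q²))
B(z(-3, 3), R(0, 8))² = (-144*(5 + 3/8 + 5*(-144) + (3/8)*(-144)))² = (-144*(5 + 3/8 - 720 - 54))² = (-144*(-6149/8))² = 110682² = 12250505124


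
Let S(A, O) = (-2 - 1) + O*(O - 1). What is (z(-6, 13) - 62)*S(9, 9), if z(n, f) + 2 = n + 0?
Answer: -4830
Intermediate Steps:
z(n, f) = -2 + n (z(n, f) = -2 + (n + 0) = -2 + n)
S(A, O) = -3 + O*(-1 + O)
(z(-6, 13) - 62)*S(9, 9) = ((-2 - 6) - 62)*(-3 + 9² - 1*9) = (-8 - 62)*(-3 + 81 - 9) = -70*69 = -4830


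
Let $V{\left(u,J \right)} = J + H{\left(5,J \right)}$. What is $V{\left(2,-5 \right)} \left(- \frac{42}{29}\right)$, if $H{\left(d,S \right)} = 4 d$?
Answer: $- \frac{630}{29} \approx -21.724$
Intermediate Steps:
$V{\left(u,J \right)} = 20 + J$ ($V{\left(u,J \right)} = J + 4 \cdot 5 = J + 20 = 20 + J$)
$V{\left(2,-5 \right)} \left(- \frac{42}{29}\right) = \left(20 - 5\right) \left(- \frac{42}{29}\right) = 15 \left(\left(-42\right) \frac{1}{29}\right) = 15 \left(- \frac{42}{29}\right) = - \frac{630}{29}$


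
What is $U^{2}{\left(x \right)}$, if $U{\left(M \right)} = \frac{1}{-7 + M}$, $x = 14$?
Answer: $\frac{1}{49} \approx 0.020408$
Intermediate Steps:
$U^{2}{\left(x \right)} = \left(\frac{1}{-7 + 14}\right)^{2} = \left(\frac{1}{7}\right)^{2} = \frac{1}{49}$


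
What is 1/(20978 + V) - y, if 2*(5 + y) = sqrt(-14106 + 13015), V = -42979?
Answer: 110004/22001 - I*sqrt(1091)/2 ≈ 5.0 - 16.515*I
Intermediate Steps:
y = -5 + I*sqrt(1091)/2 (y = -5 + sqrt(-14106 + 13015)/2 = -5 + sqrt(-1091)/2 = -5 + (I*sqrt(1091))/2 = -5 + I*sqrt(1091)/2 ≈ -5.0 + 16.515*I)
1/(20978 + V) - y = 1/(20978 - 42979) - (-5 + I*sqrt(1091)/2) = 1/(-22001) + (5 - I*sqrt(1091)/2) = -1/22001 + (5 - I*sqrt(1091)/2) = 110004/22001 - I*sqrt(1091)/2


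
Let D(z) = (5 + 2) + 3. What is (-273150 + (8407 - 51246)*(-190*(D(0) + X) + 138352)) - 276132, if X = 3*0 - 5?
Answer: -5886713560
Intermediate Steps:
X = -5 (X = 0 - 5 = -5)
D(z) = 10 (D(z) = 7 + 3 = 10)
(-273150 + (8407 - 51246)*(-190*(D(0) + X) + 138352)) - 276132 = (-273150 + (8407 - 51246)*(-190*(10 - 5) + 138352)) - 276132 = (-273150 - 42839*(-190*5 + 138352)) - 276132 = (-273150 - 42839*(-950 + 138352)) - 276132 = (-273150 - 42839*137402) - 276132 = (-273150 - 5886164278) - 276132 = -5886437428 - 276132 = -5886713560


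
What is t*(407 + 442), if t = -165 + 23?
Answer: -120558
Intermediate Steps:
t = -142
t*(407 + 442) = -142*(407 + 442) = -142*849 = -120558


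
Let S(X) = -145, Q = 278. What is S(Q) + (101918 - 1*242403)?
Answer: -140630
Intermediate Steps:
S(Q) + (101918 - 1*242403) = -145 + (101918 - 1*242403) = -145 + (101918 - 242403) = -145 - 140485 = -140630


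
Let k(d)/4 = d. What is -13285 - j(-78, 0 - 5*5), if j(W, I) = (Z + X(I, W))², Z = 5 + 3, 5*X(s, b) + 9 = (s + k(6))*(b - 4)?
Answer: -344894/25 ≈ -13796.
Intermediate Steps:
k(d) = 4*d
X(s, b) = -9/5 + (-4 + b)*(24 + s)/5 (X(s, b) = -9/5 + ((s + 4*6)*(b - 4))/5 = -9/5 + ((s + 24)*(-4 + b))/5 = -9/5 + ((24 + s)*(-4 + b))/5 = -9/5 + ((-4 + b)*(24 + s))/5 = -9/5 + (-4 + b)*(24 + s)/5)
Z = 8
j(W, I) = (-13 - 4*I/5 + 24*W/5 + I*W/5)² (j(W, I) = (8 + (-21 - 4*I/5 + 24*W/5 + W*I/5))² = (8 + (-21 - 4*I/5 + 24*W/5 + I*W/5))² = (-13 - 4*I/5 + 24*W/5 + I*W/5)²)
-13285 - j(-78, 0 - 5*5) = -13285 - (-65 - 4*(0 - 5*5) + 24*(-78) + (0 - 5*5)*(-78))²/25 = -13285 - (-65 - 4*(0 - 25) - 1872 + (0 - 25)*(-78))²/25 = -13285 - (-65 - 4*(-25) - 1872 - 25*(-78))²/25 = -13285 - (-65 + 100 - 1872 + 1950)²/25 = -13285 - 113²/25 = -13285 - 12769/25 = -344894/25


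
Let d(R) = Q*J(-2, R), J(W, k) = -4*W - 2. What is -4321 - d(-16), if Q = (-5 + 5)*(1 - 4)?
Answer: -4321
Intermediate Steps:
J(W, k) = -2 - 4*W
Q = 0 (Q = 0*(-3) = 0)
d(R) = 0 (d(R) = 0*(-2 - 4*(-2)) = 0*(-2 + 8) = 0*6 = 0)
-4321 - d(-16) = -4321 - 1*0 = -4321 + 0 = -4321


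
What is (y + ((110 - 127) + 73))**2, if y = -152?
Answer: 9216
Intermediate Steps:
(y + ((110 - 127) + 73))**2 = (-152 + ((110 - 127) + 73))**2 = (-152 + (-17 + 73))**2 = (-152 + 56)**2 = (-96)**2 = 9216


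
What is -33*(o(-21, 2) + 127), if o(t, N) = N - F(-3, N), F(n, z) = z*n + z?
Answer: -4389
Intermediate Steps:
F(n, z) = z + n*z (F(n, z) = n*z + z = z + n*z)
o(t, N) = 3*N (o(t, N) = N - N*(1 - 3) = N - N*(-2) = N - (-2)*N = N + 2*N = 3*N)
-33*(o(-21, 2) + 127) = -33*(3*2 + 127) = -33*(6 + 127) = -33*133 = -4389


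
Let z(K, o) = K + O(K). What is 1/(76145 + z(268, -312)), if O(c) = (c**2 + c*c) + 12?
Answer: 1/220073 ≈ 4.5439e-6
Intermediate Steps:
O(c) = 12 + 2*c**2 (O(c) = (c**2 + c**2) + 12 = 2*c**2 + 12 = 12 + 2*c**2)
z(K, o) = 12 + K + 2*K**2 (z(K, o) = K + (12 + 2*K**2) = 12 + K + 2*K**2)
1/(76145 + z(268, -312)) = 1/(76145 + (12 + 268 + 2*268**2)) = 1/(76145 + (12 + 268 + 2*71824)) = 1/(76145 + (12 + 268 + 143648)) = 1/(76145 + 143928) = 1/220073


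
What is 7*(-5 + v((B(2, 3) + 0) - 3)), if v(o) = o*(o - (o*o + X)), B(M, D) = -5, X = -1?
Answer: 3941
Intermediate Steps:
v(o) = o*(1 + o - o²) (v(o) = o*(o - (o*o - 1)) = o*(o - (o² - 1)) = o*(o - (-1 + o²)) = o*(o + (1 - o²)) = o*(1 + o - o²))
7*(-5 + v((B(2, 3) + 0) - 3)) = 7*(-5 + ((-5 + 0) - 3)*(1 + ((-5 + 0) - 3) - ((-5 + 0) - 3)²)) = 7*(-5 + (-5 - 3)*(1 + (-5 - 3) - (-5 - 3)²)) = 7*(-5 - 8*(1 - 8 - 1*(-8)²)) = 7*(-5 - 8*(1 - 8 - 1*64)) = 7*(-5 - 8*(1 - 8 - 64)) = 7*(-5 - 8*(-71)) = 7*(-5 + 568) = 7*563 = 3941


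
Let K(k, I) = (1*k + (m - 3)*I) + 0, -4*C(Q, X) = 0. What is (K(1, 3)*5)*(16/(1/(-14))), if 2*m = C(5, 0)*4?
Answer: 8960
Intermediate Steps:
C(Q, X) = 0 (C(Q, X) = -1/4*0 = 0)
m = 0 (m = (0*4)/2 = (1/2)*0 = 0)
K(k, I) = k - 3*I (K(k, I) = (1*k + (0 - 3)*I) + 0 = (k - 3*I) + 0 = k - 3*I)
(K(1, 3)*5)*(16/(1/(-14))) = ((1 - 3*3)*5)*(16/(1/(-14))) = ((1 - 9)*5)*(16/(-1/14)) = (-8*5)*(16*(-14)) = -40*(-224) = 8960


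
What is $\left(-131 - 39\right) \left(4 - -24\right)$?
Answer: $-4760$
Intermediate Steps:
$\left(-131 - 39\right) \left(4 - -24\right) = - 170 \left(4 + 24\right) = \left(-170\right) 28 = -4760$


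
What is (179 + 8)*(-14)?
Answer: -2618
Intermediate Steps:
(179 + 8)*(-14) = 187*(-14) = -2618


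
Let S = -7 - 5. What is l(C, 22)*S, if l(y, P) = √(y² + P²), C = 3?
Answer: -12*√493 ≈ -266.44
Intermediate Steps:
S = -12
l(y, P) = √(P² + y²)
l(C, 22)*S = √(22² + 3²)*(-12) = √(484 + 9)*(-12) = √493*(-12) = -12*√493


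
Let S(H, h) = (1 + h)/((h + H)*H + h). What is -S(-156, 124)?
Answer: -125/5116 ≈ -0.024433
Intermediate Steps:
S(H, h) = (1 + h)/(h + H*(H + h)) (S(H, h) = (1 + h)/((H + h)*H + h) = (1 + h)/(H*(H + h) + h) = (1 + h)/(h + H*(H + h)))
-S(-156, 124) = -(1 + 124)/(124 + (-156)² - 156*124) = -125/(124 + 24336 - 19344) = -125/5116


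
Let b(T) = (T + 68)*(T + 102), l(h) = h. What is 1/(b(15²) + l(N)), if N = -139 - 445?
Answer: 1/95227 ≈ 1.0501e-5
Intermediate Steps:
N = -584
b(T) = (68 + T)*(102 + T)
1/(b(15²) + l(N)) = 1/((6936 + (15²)² + 170*15²) - 584) = 1/((6936 + 225² + 170*225) - 584) = 1/((6936 + 50625 + 38250) - 584) = 1/(95811 - 584) = 1/95227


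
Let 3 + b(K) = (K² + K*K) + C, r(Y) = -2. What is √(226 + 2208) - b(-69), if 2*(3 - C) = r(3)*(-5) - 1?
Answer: -19035/2 + √2434 ≈ -9468.2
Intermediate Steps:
C = -3/2 (C = 3 - (-2*(-5) - 1)/2 = 3 - (10 - 1)/2 = 3 - ½*9 = 3 - 9/2 = -3/2 ≈ -1.5000)
b(K) = -9/2 + 2*K² (b(K) = -3 + ((K² + K*K) - 3/2) = -3 + ((K² + K²) - 3/2) = -3 + (2*K² - 3/2) = -3 + (-3/2 + 2*K²) = -9/2 + 2*K²)
√(226 + 2208) - b(-69) = √(226 + 2208) - (-9/2 + 2*(-69)²) = √2434 - (-9/2 + 2*4761) = √2434 - (-9/2 + 9522) = √2434 - 1*19035/2 = √2434 - 19035/2 = -19035/2 + √2434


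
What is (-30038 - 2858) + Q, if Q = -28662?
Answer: -61558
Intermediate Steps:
(-30038 - 2858) + Q = (-30038 - 2858) - 28662 = -32896 - 28662 = -61558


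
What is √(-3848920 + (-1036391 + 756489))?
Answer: 3*I*√458758 ≈ 2032.0*I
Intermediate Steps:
√(-3848920 + (-1036391 + 756489)) = √(-3848920 - 279902) = √(-4128822) = 3*I*√458758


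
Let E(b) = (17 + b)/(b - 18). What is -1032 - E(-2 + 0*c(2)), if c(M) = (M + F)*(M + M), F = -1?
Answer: -4125/4 ≈ -1031.3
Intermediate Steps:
c(M) = 2*M*(-1 + M) (c(M) = (M - 1)*(M + M) = (-1 + M)*(2*M) = 2*M*(-1 + M))
E(b) = (17 + b)/(-18 + b)
-1032 - E(-2 + 0*c(2)) = -1032 - (17 + (-2 + 0*(2*2*(-1 + 2))))/(-18 + (-2 + 0*(2*2*(-1 + 2)))) = -1032 - (17 + (-2 + 0*(2*2*1)))/(-18 + (-2 + 0*(2*2*1))) = -1032 - (17 + (-2 + 0*4))/(-18 + (-2 + 0*4)) = -1032 - (17 + (-2 + 0))/(-18 + (-2 + 0)) = -1032 - (17 - 2)/(-18 - 2) = -1032 - 15/(-20) = -1032 - (-1)*15/20 = -1032 - 1*(-¾) = -1032 + ¾ = -4125/4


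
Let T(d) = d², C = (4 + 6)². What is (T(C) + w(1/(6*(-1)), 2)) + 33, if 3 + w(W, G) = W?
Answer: 60179/6 ≈ 10030.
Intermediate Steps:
w(W, G) = -3 + W
C = 100 (C = 10² = 100)
(T(C) + w(1/(6*(-1)), 2)) + 33 = (100² + (-3 + 1/(6*(-1)))) + 33 = (10000 + (-3 + 1/(-6))) + 33 = (10000 + (-3 - ⅙)) + 33 = (10000 - 19/6) + 33 = 59981/6 + 33 = 60179/6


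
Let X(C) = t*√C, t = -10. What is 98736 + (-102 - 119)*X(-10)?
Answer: 98736 + 2210*I*√10 ≈ 98736.0 + 6988.6*I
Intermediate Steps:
X(C) = -10*√C
98736 + (-102 - 119)*X(-10) = 98736 + (-102 - 119)*(-10*I*√10) = 98736 - (-2210)*I*√10 = 98736 + 2210*I*√10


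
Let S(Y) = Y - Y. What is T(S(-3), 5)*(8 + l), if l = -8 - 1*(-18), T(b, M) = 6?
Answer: 108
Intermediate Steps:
S(Y) = 0
l = 10 (l = -8 + 18 = 10)
T(S(-3), 5)*(8 + l) = 6*(8 + 10) = 6*18 = 108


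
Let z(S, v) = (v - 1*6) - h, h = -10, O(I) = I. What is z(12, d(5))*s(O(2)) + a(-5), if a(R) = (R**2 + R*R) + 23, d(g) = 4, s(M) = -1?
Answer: 65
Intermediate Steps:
z(S, v) = 4 + v (z(S, v) = (v - 1*6) - 1*(-10) = (v - 6) + 10 = (-6 + v) + 10 = 4 + v)
a(R) = 23 + 2*R**2 (a(R) = (R**2 + R**2) + 23 = 2*R**2 + 23 = 23 + 2*R**2)
z(12, d(5))*s(O(2)) + a(-5) = (4 + 4)*(-1) + (23 + 2*(-5)**2) = 8*(-1) + (23 + 2*25) = -8 + (23 + 50) = -8 + 73 = 65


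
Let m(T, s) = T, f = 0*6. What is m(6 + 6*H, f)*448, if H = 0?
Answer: 2688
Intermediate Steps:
f = 0
m(6 + 6*H, f)*448 = (6 + 6*0)*448 = (6 + 0)*448 = 6*448 = 2688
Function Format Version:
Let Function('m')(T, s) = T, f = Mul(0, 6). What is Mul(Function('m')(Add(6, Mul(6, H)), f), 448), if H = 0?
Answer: 2688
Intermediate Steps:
f = 0
Mul(Function('m')(Add(6, Mul(6, H)), f), 448) = Mul(Add(6, Mul(6, 0)), 448) = Mul(Add(6, 0), 448) = Mul(6, 448) = 2688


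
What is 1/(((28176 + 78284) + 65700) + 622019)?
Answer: 1/794179 ≈ 1.2592e-6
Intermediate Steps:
1/(((28176 + 78284) + 65700) + 622019) = 1/((106460 + 65700) + 622019) = 1/(172160 + 622019) = 1/794179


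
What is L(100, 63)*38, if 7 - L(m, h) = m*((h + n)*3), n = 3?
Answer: -752134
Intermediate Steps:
L(m, h) = 7 - m*(9 + 3*h) (L(m, h) = 7 - m*(h + 3)*3 = 7 - m*(3 + h)*3 = 7 - m*(9 + 3*h))
L(100, 63)*38 = (7 - 9*100 - 3*63*100)*38 = (7 - 900 - 18900)*38 = -19793*38 = -752134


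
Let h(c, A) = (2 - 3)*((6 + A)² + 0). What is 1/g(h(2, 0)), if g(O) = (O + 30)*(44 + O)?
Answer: -1/48 ≈ -0.020833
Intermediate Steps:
h(c, A) = -(6 + A)²
g(O) = (30 + O)*(44 + O)
1/g(h(2, 0)) = 1/(1320 + (-(6 + 0)²)² + 74*(-(6 + 0)²)) = 1/(1320 + (-1*6²)² + 74*(-1*6²)) = 1/(1320 + (-1*36)² + 74*(-1*36)) = 1/(1320 + (-36)² + 74*(-36)) = 1/(1320 + 1296 - 2664) = 1/(-48) = -1/48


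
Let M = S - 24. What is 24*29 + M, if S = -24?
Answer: 648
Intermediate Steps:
M = -48 (M = -24 - 24 = -48)
24*29 + M = 24*29 - 48 = 696 - 48 = 648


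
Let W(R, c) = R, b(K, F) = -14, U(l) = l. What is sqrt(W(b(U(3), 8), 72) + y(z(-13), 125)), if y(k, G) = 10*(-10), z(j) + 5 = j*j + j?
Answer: I*sqrt(114) ≈ 10.677*I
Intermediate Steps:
z(j) = -5 + j + j**2 (z(j) = -5 + (j*j + j) = -5 + (j**2 + j) = -5 + (j + j**2) = -5 + j + j**2)
y(k, G) = -100
sqrt(W(b(U(3), 8), 72) + y(z(-13), 125)) = sqrt(-14 - 100) = sqrt(-114) = I*sqrt(114)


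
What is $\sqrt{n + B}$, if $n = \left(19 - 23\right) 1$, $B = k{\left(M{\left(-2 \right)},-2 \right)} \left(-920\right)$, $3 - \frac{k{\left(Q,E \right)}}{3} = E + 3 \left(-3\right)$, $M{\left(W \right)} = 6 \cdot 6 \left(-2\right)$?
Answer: $2 i \sqrt{9661} \approx 196.58 i$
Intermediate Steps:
$M{\left(W \right)} = -72$ ($M{\left(W \right)} = 36 \left(-2\right) = -72$)
$k{\left(Q,E \right)} = 36 - 3 E$ ($k{\left(Q,E \right)} = 9 - 3 \left(E + 3 \left(-3\right)\right) = 9 - 3 \left(E - 9\right) = 9 - 3 \left(-9 + E\right) = 9 - \left(-27 + 3 E\right) = 36 - 3 E$)
$B = -38640$ ($B = \left(36 - -6\right) \left(-920\right) = \left(36 + 6\right) \left(-920\right) = 42 \left(-920\right) = -38640$)
$n = -4$ ($n = \left(-4\right) 1 = -4$)
$\sqrt{n + B} = \sqrt{-4 - 38640} = \sqrt{-38644} = 2 i \sqrt{9661}$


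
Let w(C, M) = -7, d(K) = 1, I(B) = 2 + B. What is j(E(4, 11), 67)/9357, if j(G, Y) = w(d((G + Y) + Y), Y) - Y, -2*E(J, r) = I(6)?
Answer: -74/9357 ≈ -0.0079085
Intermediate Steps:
E(J, r) = -4 (E(J, r) = -(2 + 6)/2 = -½*8 = -4)
j(G, Y) = -7 - Y
j(E(4, 11), 67)/9357 = (-7 - 1*67)/9357 = (-7 - 67)*(1/9357) = -74*1/9357 = -74/9357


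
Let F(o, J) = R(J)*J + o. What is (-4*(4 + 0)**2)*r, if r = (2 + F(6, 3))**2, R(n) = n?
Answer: -18496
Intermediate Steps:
F(o, J) = o + J**2 (F(o, J) = J*J + o = J**2 + o = o + J**2)
r = 289 (r = (2 + (6 + 3**2))**2 = (2 + (6 + 9))**2 = (2 + 15)**2 = 17**2 = 289)
(-4*(4 + 0)**2)*r = -4*(4 + 0)**2*289 = -4*4**2*289 = -4*16*289 = -64*289 = -18496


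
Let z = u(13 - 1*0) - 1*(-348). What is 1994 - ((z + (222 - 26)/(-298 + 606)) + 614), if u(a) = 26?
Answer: 11059/11 ≈ 1005.4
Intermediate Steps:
z = 374 (z = 26 - 1*(-348) = 26 + 348 = 374)
1994 - ((z + (222 - 26)/(-298 + 606)) + 614) = 1994 - ((374 + (222 - 26)/(-298 + 606)) + 614) = 1994 - ((374 + 196/308) + 614) = 1994 - ((374 + 196*(1/308)) + 614) = 1994 - ((374 + 7/11) + 614) = 1994 - (4121/11 + 614) = 1994 - 1*10875/11 = 1994 - 10875/11 = 11059/11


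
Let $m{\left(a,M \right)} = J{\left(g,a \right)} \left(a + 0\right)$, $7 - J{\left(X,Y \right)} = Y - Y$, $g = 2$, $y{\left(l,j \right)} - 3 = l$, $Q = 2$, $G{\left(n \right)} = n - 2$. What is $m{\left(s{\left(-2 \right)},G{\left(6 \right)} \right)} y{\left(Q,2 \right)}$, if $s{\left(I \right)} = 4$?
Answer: $140$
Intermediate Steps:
$G{\left(n \right)} = -2 + n$ ($G{\left(n \right)} = n - 2 = -2 + n$)
$y{\left(l,j \right)} = 3 + l$
$J{\left(X,Y \right)} = 7$ ($J{\left(X,Y \right)} = 7 - \left(Y - Y\right) = 7 - 0 = 7 + 0 = 7$)
$m{\left(a,M \right)} = 7 a$ ($m{\left(a,M \right)} = 7 \left(a + 0\right) = 7 a$)
$m{\left(s{\left(-2 \right)},G{\left(6 \right)} \right)} y{\left(Q,2 \right)} = 7 \cdot 4 \left(3 + 2\right) = 28 \cdot 5 = 140$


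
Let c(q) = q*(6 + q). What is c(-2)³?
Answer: -512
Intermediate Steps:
c(-2)³ = (-2*(6 - 2))³ = (-2*4)³ = (-8)³ = -512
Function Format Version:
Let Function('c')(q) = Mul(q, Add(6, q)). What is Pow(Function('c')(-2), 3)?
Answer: -512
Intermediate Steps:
Pow(Function('c')(-2), 3) = Pow(Mul(-2, Add(6, -2)), 3) = Pow(Mul(-2, 4), 3) = Pow(-8, 3) = -512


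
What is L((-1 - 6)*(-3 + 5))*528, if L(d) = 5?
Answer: 2640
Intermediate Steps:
L((-1 - 6)*(-3 + 5))*528 = 5*528 = 2640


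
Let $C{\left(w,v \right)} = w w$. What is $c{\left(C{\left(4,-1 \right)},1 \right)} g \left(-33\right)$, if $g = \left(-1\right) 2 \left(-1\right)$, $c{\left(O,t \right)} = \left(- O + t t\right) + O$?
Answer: $-66$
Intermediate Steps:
$C{\left(w,v \right)} = w^{2}$
$c{\left(O,t \right)} = t^{2}$ ($c{\left(O,t \right)} = \left(- O + t^{2}\right) + O = \left(t^{2} - O\right) + O = t^{2}$)
$g = 2$ ($g = \left(-2\right) \left(-1\right) = 2$)
$c{\left(C{\left(4,-1 \right)},1 \right)} g \left(-33\right) = 1^{2} \cdot 2 \left(-33\right) = 1 \cdot 2 \left(-33\right) = 2 \left(-33\right) = -66$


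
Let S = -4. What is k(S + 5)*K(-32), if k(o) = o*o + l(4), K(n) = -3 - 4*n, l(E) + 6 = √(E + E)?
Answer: -625 + 250*√2 ≈ -271.45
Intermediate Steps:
l(E) = -6 + √2*√E (l(E) = -6 + √(E + E) = -6 + √(2*E) = -6 + √2*√E)
k(o) = -6 + o² + 2*√2 (k(o) = o*o + (-6 + √2*√4) = o² + (-6 + √2*2) = o² + (-6 + 2*√2) = -6 + o² + 2*√2)
k(S + 5)*K(-32) = (-6 + (-4 + 5)² + 2*√2)*(-3 - 4*(-32)) = (-6 + 1² + 2*√2)*(-3 + 128) = (-6 + 1 + 2*√2)*125 = (-5 + 2*√2)*125 = -625 + 250*√2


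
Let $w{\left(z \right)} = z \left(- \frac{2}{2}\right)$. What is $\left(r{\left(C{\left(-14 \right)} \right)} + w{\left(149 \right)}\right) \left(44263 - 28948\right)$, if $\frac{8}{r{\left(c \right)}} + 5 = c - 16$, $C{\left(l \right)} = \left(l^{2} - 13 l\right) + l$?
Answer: $- \frac{782581185}{343} \approx -2.2816 \cdot 10^{6}$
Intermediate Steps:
$C{\left(l \right)} = l^{2} - 12 l$
$r{\left(c \right)} = \frac{8}{-21 + c}$ ($r{\left(c \right)} = \frac{8}{-5 + \left(c - 16\right)} = \frac{8}{-5 + \left(-16 + c\right)} = \frac{8}{-21 + c}$)
$w{\left(z \right)} = - z$ ($w{\left(z \right)} = z \left(\left(-2\right) \frac{1}{2}\right) = z \left(-1\right) = - z$)
$\left(r{\left(C{\left(-14 \right)} \right)} + w{\left(149 \right)}\right) \left(44263 - 28948\right) = \left(\frac{8}{-21 - 14 \left(-12 - 14\right)} - 149\right) \left(44263 - 28948\right) = \left(\frac{8}{-21 - -364} - 149\right) 15315 = \left(\frac{8}{-21 + 364} - 149\right) 15315 = \left(\frac{8}{343} - 149\right) 15315 = \left(- \frac{51099}{343}\right) 15315 = - \frac{782581185}{343}$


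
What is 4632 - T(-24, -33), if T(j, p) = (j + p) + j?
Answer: 4713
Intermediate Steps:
T(j, p) = p + 2*j
4632 - T(-24, -33) = 4632 - (-33 + 2*(-24)) = 4632 - (-33 - 48) = 4632 - 1*(-81) = 4632 + 81 = 4713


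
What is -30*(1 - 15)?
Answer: 420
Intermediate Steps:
-30*(1 - 15) = -30*(-14) = 420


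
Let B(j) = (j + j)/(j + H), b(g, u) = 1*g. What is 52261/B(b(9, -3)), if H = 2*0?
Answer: 52261/2 ≈ 26131.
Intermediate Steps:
H = 0
b(g, u) = g
B(j) = 2 (B(j) = (j + j)/(j + 0) = (2*j)/j = 2)
52261/B(b(9, -3)) = 52261/2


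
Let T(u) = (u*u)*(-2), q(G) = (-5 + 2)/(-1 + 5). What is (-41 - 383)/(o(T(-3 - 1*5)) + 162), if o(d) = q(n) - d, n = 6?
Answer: -1696/1157 ≈ -1.4659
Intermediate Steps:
q(G) = -3/4
T(u) = -2*u**2 (T(u) = u**2*(-2) = -2*u**2)
o(d) = -3/4 - d
(-41 - 383)/(o(T(-3 - 1*5)) + 162) = (-41 - 383)/((-3/4 - (-2)*(-3 - 1*5)**2) + 162) = -424/((-3/4 - (-2)*(-3 - 5)**2) + 162) = -424/((-3/4 - (-2)*(-8)**2) + 162) = -424/((-3/4 - (-2)*64) + 162) = -424/((-3/4 - 1*(-128)) + 162) = -424/((-3/4 + 128) + 162) = -424/(509/4 + 162) = -424/1157/4 = -424*4/1157 = -1696/1157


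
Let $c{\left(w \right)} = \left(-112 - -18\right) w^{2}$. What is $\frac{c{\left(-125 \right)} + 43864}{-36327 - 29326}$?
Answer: $\frac{1424886}{65653} \approx 21.703$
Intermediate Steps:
$c{\left(w \right)} = - 94 w^{2}$ ($c{\left(w \right)} = \left(-112 + 18\right) w^{2} = - 94 w^{2}$)
$\frac{c{\left(-125 \right)} + 43864}{-36327 - 29326} = \frac{- 94 \left(-125\right)^{2} + 43864}{-36327 - 29326} = \frac{\left(-94\right) 15625 + 43864}{-65653} = \left(-1468750 + 43864\right) \left(- \frac{1}{65653}\right) = \left(-1424886\right) \left(- \frac{1}{65653}\right) = \frac{1424886}{65653}$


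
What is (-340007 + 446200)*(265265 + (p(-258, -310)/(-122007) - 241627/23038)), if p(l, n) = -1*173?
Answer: 79175022315450725275/2810797266 ≈ 2.8168e+10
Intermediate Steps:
p(l, n) = -173
(-340007 + 446200)*(265265 + (p(-258, -310)/(-122007) - 241627/23038)) = (-340007 + 446200)*(265265 + (-173/(-122007) - 241627/23038)) = 106193*(265265 + (-173*(-1/122007) - 241627*1/23038)) = 106193*(265265 + (173/122007 - 241627/23038)) = 106193*(265265 - 29476199815/2810797266) = 106193*(745576660565675/2810797266) = 79175022315450725275/2810797266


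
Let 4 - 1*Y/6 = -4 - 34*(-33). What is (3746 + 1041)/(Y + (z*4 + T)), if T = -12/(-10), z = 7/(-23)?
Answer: -550505/768662 ≈ -0.71619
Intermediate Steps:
z = -7/23 (z = 7*(-1/23) = -7/23 ≈ -0.30435)
T = 6/5 (T = -12*(-1/10) = 6/5 ≈ 1.2000)
Y = -6684 (Y = 24 - 6*(-4 - 34*(-33)) = 24 - 6*(-4 + 1122) = 24 - 6*1118 = 24 - 6708 = -6684)
(3746 + 1041)/(Y + (z*4 + T)) = (3746 + 1041)/(-6684 + (-7/23*4 + 6/5)) = 4787/(-6684 + (-28/23 + 6/5)) = 4787/(-6684 - 2/115) = 4787/(-768662/115) = 4787*(-115/768662) = -550505/768662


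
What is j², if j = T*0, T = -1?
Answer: 0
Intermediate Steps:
j = 0 (j = -1*0 = 0)
j² = 0² = 0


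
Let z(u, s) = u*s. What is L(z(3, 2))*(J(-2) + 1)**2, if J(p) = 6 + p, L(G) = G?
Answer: 150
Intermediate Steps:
z(u, s) = s*u
L(z(3, 2))*(J(-2) + 1)**2 = (2*3)*((6 - 2) + 1)**2 = 6*(4 + 1)**2 = 6*5**2 = 6*25 = 150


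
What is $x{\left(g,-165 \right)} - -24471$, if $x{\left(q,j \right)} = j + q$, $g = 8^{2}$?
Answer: $24370$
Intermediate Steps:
$g = 64$
$x{\left(g,-165 \right)} - -24471 = \left(-165 + 64\right) - -24471 = -101 + 24471 = 24370$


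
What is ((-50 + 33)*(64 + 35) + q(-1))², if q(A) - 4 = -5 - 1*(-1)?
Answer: 2832489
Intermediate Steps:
q(A) = 0 (q(A) = 4 + (-5 - 1*(-1)) = 4 + (-5 + 1) = 4 - 4 = 0)
((-50 + 33)*(64 + 35) + q(-1))² = ((-50 + 33)*(64 + 35) + 0)² = (-17*99 + 0)² = (-1683 + 0)² = (-1683)² = 2832489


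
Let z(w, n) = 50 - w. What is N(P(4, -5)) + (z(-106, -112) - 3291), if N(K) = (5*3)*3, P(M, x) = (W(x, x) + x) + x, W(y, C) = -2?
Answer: -3090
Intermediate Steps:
P(M, x) = -2 + 2*x (P(M, x) = (-2 + x) + x = -2 + 2*x)
N(K) = 45 (N(K) = 15*3 = 45)
N(P(4, -5)) + (z(-106, -112) - 3291) = 45 + ((50 - 1*(-106)) - 3291) = 45 + ((50 + 106) - 3291) = 45 + (156 - 3291) = 45 - 3135 = -3090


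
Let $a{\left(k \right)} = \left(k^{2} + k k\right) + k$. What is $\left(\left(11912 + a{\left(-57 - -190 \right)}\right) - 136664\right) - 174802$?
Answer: $-264043$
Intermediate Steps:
$a{\left(k \right)} = k + 2 k^{2}$ ($a{\left(k \right)} = \left(k^{2} + k^{2}\right) + k = 2 k^{2} + k = k + 2 k^{2}$)
$\left(\left(11912 + a{\left(-57 - -190 \right)}\right) - 136664\right) - 174802 = \left(\left(11912 + \left(-57 - -190\right) \left(1 + 2 \left(-57 - -190\right)\right)\right) - 136664\right) - 174802 = \left(\left(11912 + \left(-57 + 190\right) \left(1 + 2 \left(-57 + 190\right)\right)\right) - 136664\right) - 174802 = \left(\left(11912 + 133 \left(1 + 2 \cdot 133\right)\right) - 136664\right) - 174802 = \left(\left(11912 + 133 \left(1 + 266\right)\right) - 136664\right) - 174802 = \left(\left(11912 + 133 \cdot 267\right) - 136664\right) - 174802 = \left(\left(11912 + 35511\right) - 136664\right) - 174802 = \left(47423 - 136664\right) - 174802 = -89241 - 174802 = -264043$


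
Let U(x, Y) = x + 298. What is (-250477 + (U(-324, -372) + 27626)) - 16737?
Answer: -239614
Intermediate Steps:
U(x, Y) = 298 + x
(-250477 + (U(-324, -372) + 27626)) - 16737 = (-250477 + ((298 - 324) + 27626)) - 16737 = (-250477 + (-26 + 27626)) - 16737 = (-250477 + 27600) - 16737 = -222877 - 16737 = -239614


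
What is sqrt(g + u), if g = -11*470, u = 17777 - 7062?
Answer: sqrt(5545) ≈ 74.465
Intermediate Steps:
u = 10715
g = -5170
sqrt(g + u) = sqrt(-5170 + 10715) = sqrt(5545)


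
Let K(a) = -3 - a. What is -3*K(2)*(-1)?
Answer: -15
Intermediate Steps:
-3*K(2)*(-1) = -3*(-3 - 1*2)*(-1) = -3*(-3 - 2)*(-1) = -3*(-5)*(-1) = 15*(-1) = -15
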